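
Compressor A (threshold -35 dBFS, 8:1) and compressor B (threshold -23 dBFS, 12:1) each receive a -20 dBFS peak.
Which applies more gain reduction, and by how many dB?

A, by 10.375 dB

A: GR = 15 − 15/8 = 13.125 dB.
B: GR = 3 − 3/12 = 2.75 dB.
A reduces 10.375 dB more.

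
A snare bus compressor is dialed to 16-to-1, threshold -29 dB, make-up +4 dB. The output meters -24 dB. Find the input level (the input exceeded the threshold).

-13 dB

Before make-up, the level was -24 − 4 = -28 dB.
The compressed level sits -28 − (-29) = 1 dB over threshold.
Input overshoot = R × output overshoot = 16 dB → input = -29 + 16 = -13 dB.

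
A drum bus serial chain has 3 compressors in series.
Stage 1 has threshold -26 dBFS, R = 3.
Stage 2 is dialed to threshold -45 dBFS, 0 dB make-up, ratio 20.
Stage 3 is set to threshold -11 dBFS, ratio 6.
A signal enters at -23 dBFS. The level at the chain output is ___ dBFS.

Stage 1: 3 dB above -26 dBFS, reduced 3:1 to 1 dB above → -25 dBFS.
Stage 2: overshoot 20 dB → 20/20 = 1 dB → -44 dBFS.
Stage 3: below threshold (-44 ≤ -11); passes unchanged; output -44 dBFS.

-44 dBFS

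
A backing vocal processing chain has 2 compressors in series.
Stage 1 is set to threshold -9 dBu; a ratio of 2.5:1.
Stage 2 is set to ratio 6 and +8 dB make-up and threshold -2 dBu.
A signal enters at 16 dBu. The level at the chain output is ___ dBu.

6.5 dBu

Stage 1: 25 dB above -9 dBu, reduced 2.5:1 to 10 dB above → 1 dBu.
Stage 2: 3 dB above -2 dBu, reduced 6:1 to 0.5 dB above → -1.5 dBu; +8 dB make-up → 6.5 dBu.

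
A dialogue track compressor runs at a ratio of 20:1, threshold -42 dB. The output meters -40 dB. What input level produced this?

-2 dB

That's 2 dB above the -42 dB threshold.
Before 20:1 compression the overshoot was 2 × 20 = 40 dB, so input = -42 + 40 = -2 dB.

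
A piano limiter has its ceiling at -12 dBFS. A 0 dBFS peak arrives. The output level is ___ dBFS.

-12 dBFS

The limiter clamps the peak to its -12 dBFS ceiling.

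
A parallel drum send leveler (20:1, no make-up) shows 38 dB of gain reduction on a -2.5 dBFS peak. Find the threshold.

-42.5 dBFS

Gain reduction = -2.5 − (-40.5) = 38 dB; output overshoot = GR / (R − 1) = 38 / 19 = 2 dB.
Threshold = output − output overshoot = -40.5 − 2 = -42.5 dBFS.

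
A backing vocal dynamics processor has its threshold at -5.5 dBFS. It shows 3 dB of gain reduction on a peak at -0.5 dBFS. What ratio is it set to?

2.5:1

Input overshoot = -0.5 − (-5.5) = 5 dB.
Output overshoot = 5 − 3 = 2 dB.
Ratio = input overshoot / output overshoot = 5 / 2 = 2.5.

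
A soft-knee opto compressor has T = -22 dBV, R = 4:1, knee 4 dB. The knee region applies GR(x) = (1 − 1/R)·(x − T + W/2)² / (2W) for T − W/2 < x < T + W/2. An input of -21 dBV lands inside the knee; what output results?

-21.84375 dBV

x − T + W/2 = -21 − (-22) + 2 = 3.
GR = (1 − 1/4) × 3² / 8 = 0.75 × 9 / 8 = 0.84375 dB.
Output = -21 − 0.84375 = -21.84375 dBV.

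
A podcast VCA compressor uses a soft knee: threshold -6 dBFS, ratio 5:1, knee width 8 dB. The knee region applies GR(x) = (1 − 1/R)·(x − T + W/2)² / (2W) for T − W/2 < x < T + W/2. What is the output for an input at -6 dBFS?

-6.8 dBFS

x − T + W/2 = -6 − (-6) + 4 = 4.
GR = (1 − 1/5) × 4² / 16 = 0.8 × 16 / 16 = 0.8 dB.
Output = -6 − 0.8 = -6.8 dBFS.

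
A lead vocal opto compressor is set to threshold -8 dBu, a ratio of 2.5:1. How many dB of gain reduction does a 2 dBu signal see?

2 dBu exceeds the threshold by 10 dB.
A 2.5:1 ratio leaves 4 dB of that excess.
GR = overshoot in − overshoot out = 10 − 4 = 6 dB.

6 dB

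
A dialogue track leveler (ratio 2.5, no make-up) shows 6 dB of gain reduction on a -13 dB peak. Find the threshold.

Gain reduction = -13 − (-19) = 6 dB; output overshoot = GR / (R − 1) = 6 / 1.5 = 4 dB.
Threshold = output − output overshoot = -19 − 4 = -23 dB.

-23 dB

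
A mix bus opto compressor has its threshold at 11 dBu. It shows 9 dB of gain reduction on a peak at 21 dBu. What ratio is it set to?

10:1

Input overshoot = 21 − 11 = 10 dB.
Output overshoot = 10 − 9 = 1 dB.
Ratio = input overshoot / output overshoot = 10 / 1 = 10.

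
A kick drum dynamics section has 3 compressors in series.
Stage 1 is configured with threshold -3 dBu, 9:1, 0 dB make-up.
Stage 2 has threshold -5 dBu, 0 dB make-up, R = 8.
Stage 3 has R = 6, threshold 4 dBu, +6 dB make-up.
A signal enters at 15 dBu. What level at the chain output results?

1.5 dBu

Stage 1: 18 dB above -3 dBu, reduced 9:1 to 2 dB above → -1 dBu.
Stage 2: overshoot 4 dB → 4/8 = 0.5 dB → -4.5 dBu.
Stage 3: -4.5 dBu is at or below the 4 dBu threshold — no compression; make-up brings it to 1.5 dBu.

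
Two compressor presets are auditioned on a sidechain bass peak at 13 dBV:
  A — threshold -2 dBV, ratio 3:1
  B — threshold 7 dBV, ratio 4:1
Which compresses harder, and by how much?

A: GR = 15 − 15/3 = 10 dB.
B: GR = 6 − 6/4 = 4.5 dB.
A applies 5.5 dB more gain reduction.

A, by 5.5 dB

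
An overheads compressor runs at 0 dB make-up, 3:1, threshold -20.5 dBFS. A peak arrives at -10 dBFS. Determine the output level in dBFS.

-17 dBFS

-10 dBFS sits 10.5 dB over threshold.
3:1 compression reduces that to 10.5/3 = 3.5 dB over.
So the level is -20.5 + 3.5 = -17 dBFS.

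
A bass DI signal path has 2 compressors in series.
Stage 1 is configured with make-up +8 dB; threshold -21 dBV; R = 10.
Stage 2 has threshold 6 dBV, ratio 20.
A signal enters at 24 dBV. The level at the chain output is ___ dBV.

-8.5 dBV

Stage 1: overshoot 45 dB → 45/10 = 4.5 dB → -16.5 dBV; +8 dB make-up → -8.5 dBV.
Stage 2: -8.5 dBV is at or below the 6 dBV threshold — no compression; output -8.5 dBV.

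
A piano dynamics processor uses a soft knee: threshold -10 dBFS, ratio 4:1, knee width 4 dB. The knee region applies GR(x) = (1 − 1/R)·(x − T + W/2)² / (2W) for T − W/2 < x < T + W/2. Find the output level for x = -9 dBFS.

-9.84375 dBFS

x − T + W/2 = -9 − (-10) + 2 = 3.
GR = (1 − 1/4) × 3² / 8 = 0.75 × 9 / 8 = 0.84375 dB.
Output = -9 − 0.84375 = -9.84375 dBFS.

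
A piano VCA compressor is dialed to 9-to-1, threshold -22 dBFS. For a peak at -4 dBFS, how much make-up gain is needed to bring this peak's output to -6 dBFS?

14 dB

Overshoot 18 dB → 18/9 = 2 dB after compression, so the compressed level is -22 + 2 = -20 dBFS.
Make-up = target − compressed = -6 − (-20) = 14 dB.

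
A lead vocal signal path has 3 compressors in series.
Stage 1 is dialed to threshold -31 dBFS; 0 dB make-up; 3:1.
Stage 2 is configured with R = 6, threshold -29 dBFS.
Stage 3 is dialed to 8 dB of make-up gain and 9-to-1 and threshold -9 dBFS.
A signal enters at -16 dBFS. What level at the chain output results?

-20.5 dBFS

Stage 1: -16 dBFS is 15 dB over -31 dBFS; at 3:1 that becomes 5 dB over, giving -26 dBFS.
Stage 2: 3 dB above -29 dBFS, reduced 6:1 to 0.5 dB above → -28.5 dBFS.
Stage 3: -28.5 dBFS ≤ -9 dBFS, so stage 3 doesn't engage; make-up brings it to -20.5 dBFS.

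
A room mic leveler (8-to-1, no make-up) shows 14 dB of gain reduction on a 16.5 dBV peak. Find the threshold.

Let T be the threshold. Output overshoot = (input overshoot)/R, so 2.5 − T = (16.5 − T)/8.
8·(2.5 − T) = 16.5 − T → 7·T = 20 − 16.5 = 3.5.
T = 3.5/7 = 0.5 dBV.

0.5 dBV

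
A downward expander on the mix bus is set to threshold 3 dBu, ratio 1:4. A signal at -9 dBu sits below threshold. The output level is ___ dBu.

-45 dBu

The input is 12 dB below the 3 dBu threshold.
A 1:4 expander multiplies undershoot by 4: 12 × 4 = 48 dB below threshold.
Output = 3 − 48 = -45 dBu.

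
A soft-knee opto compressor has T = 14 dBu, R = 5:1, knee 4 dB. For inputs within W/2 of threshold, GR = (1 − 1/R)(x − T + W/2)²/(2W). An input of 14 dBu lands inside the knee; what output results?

x − T + W/2 = 14 − 14 + 2 = 2.
GR = (1 − 1/5) × 2² / 8 = 0.8 × 4 / 8 = 0.4 dB.
Output = 14 − 0.4 = 13.6 dBu.

13.6 dBu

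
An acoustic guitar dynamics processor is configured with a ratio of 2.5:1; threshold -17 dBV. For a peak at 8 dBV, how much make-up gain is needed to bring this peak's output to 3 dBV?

10 dB

Overshoot 25 dB → 25/2.5 = 10 dB after compression, so the compressed level is -17 + 10 = -7 dBV.
Make-up = target − compressed = 3 − (-7) = 10 dB.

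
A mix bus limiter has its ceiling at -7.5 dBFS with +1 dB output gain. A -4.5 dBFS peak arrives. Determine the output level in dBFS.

-6.5 dBFS

At ∞:1, everything above -7.5 dBFS is held at the ceiling.
Output gain then adds 1 dB: -7.5 + 1 = -6.5 dBFS.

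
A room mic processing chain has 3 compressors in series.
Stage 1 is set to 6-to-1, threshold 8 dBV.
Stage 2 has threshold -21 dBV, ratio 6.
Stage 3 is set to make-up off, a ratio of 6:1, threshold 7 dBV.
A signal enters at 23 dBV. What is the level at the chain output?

Stage 1: overshoot 15 dB → 15/6 = 2.5 dB → 10.5 dBV.
Stage 2: 10.5 dBV is 31.5 dB over -21 dBV; at 6:1 that becomes 5.25 dB over, giving -15.75 dBV.
Stage 3: below threshold (-15.75 ≤ 7); passes unchanged; output -15.75 dBV.

-15.75 dBV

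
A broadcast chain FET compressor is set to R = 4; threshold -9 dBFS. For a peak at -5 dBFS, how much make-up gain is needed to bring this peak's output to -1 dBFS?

Without make-up, output = threshold + overshoot/4 = -9 + 1 = -8 dBFS.
Gap to target: 7 dB.

7 dB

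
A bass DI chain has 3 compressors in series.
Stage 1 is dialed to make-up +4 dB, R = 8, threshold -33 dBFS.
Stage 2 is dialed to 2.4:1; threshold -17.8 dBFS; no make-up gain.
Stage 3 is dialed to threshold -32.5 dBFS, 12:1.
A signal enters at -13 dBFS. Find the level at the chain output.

-32 dBFS

Stage 1: 20 dB above -33 dBFS, reduced 8:1 to 2.5 dB above → -30.5 dBFS; +4 dB make-up → -26.5 dBFS.
Stage 2: -26.5 dBFS is at or below the -17.8 dBFS threshold — no compression; output -26.5 dBFS.
Stage 3: overshoot 6 dB → 6/12 = 0.5 dB → -32 dBFS.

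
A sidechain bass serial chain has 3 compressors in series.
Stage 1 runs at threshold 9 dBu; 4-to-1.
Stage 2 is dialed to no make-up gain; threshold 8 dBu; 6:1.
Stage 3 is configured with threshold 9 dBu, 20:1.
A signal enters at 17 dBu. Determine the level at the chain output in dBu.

Stage 1: overshoot 8 dB → 8/4 = 2 dB → 11 dBu.
Stage 2: 3 dB above 8 dBu, reduced 6:1 to 0.5 dB above → 8.5 dBu.
Stage 3: 8.5 dBu is at or below the 9 dBu threshold — no compression; output 8.5 dBu.

8.5 dBu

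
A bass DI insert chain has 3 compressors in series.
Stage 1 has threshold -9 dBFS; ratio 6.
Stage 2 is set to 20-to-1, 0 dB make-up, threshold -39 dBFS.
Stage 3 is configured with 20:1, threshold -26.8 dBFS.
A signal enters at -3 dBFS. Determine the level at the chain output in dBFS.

Stage 1: 6 dB above -9 dBFS, reduced 6:1 to 1 dB above → -8 dBFS.
Stage 2: -8 dBFS is 31 dB over -39 dBFS; at 20:1 that becomes 1.55 dB over, giving -37.45 dBFS.
Stage 3: -37.45 dBFS ≤ -26.8 dBFS, so stage 3 doesn't engage; output -37.45 dBFS.

-37.45 dBFS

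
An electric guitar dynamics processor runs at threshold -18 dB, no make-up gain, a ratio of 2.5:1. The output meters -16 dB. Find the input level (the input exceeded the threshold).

That's 2 dB above the -18 dB threshold.
Input overshoot = R × output overshoot = 5 dB → input = -18 + 5 = -13 dB.

-13 dB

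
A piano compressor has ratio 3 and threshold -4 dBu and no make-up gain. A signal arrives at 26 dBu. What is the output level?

The input is 30 dB above the -4 dBu threshold.
At 3:1 the overshoot is divided by 3, leaving 10 dB above threshold.
Output = -4 + 10 = 6 dBu.

6 dBu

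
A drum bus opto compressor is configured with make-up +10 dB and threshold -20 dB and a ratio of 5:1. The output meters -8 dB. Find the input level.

-10 dB

Stripping the +10 dB make-up gives -18 dB at the gain stage.
That's 2 dB above the -20 dB threshold.
Before 5:1 compression the overshoot was 2 × 5 = 10 dB, so input = -20 + 10 = -10 dB.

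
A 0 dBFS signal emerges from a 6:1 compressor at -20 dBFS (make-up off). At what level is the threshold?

-24 dBFS

Input is 24 dB above T (since output overshoot × R = input overshoot: (-20 − T)·6 = 0 − T gives T = -24 dBFS).
Check: -24 + (0 − (-24))/6 = -24 + 4 = -20 dBFS. ✓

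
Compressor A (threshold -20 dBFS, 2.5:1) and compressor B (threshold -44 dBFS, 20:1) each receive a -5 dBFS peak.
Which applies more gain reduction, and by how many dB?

A: overshoot 15 dB → output overshoot 6 dB → GR 9 dB.
B: overshoot 39 dB → output overshoot 1.95 dB → GR 37.05 dB.
B reduces 28.05 dB more.

B, by 28.05 dB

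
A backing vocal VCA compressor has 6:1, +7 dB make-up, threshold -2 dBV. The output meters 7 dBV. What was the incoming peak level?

10 dBV

Before make-up, the level was 7 − 7 = 0 dBV.
The compressed level sits 0 − (-2) = 2 dB over threshold.
Before 6:1 compression the overshoot was 2 × 6 = 12 dB, so input = -2 + 12 = 10 dBV.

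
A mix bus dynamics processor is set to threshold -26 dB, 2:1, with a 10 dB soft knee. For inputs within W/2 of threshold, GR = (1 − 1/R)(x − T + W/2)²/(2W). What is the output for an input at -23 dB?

x − T + W/2 = -23 − (-26) + 5 = 8.
GR = (1 − 1/2) × 8² / 20 = 0.5 × 64 / 20 = 1.6 dB.
Output = -23 − 1.6 = -24.6 dB.

-24.6 dB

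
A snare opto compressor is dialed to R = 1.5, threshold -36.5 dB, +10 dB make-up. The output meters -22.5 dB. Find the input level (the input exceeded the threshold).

-30.5 dB

Stripping the +10 dB make-up gives -32.5 dB at the gain stage.
Post-compression overshoot = -32.5 − (-36.5) = 4 dB.
Undo the ratio: input overshoot = 4 × 1.5 = 6 dB, giving input = -30.5 dB.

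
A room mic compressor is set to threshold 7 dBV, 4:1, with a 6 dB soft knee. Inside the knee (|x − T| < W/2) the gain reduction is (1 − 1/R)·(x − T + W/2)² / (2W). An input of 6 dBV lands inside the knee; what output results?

5.75 dBV

x − T + W/2 = 6 − 7 + 3 = 2.
GR = (1 − 1/4) × 2² / 12 = 0.75 × 4 / 12 = 0.25 dB.
Output = 6 − 0.25 = 5.75 dBV.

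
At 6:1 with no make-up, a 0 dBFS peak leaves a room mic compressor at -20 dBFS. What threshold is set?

Gain reduction = 0 − (-20) = 20 dB; output overshoot = GR / (R − 1) = 20 / 5 = 4 dB.
Threshold = output − output overshoot = -20 − 4 = -24 dBFS.

-24 dBFS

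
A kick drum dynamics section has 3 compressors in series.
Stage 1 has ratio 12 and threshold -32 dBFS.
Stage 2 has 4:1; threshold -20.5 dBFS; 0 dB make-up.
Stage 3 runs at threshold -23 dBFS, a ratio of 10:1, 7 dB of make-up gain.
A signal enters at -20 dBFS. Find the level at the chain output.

-24 dBFS

Stage 1: -20 dBFS is 12 dB over -32 dBFS; at 12:1 that becomes 1 dB over, giving -31 dBFS.
Stage 2: -31 dBFS is at or below the -20.5 dBFS threshold — no compression; output -31 dBFS.
Stage 3: below threshold (-31 ≤ -23); passes unchanged; make-up brings it to -24 dBFS.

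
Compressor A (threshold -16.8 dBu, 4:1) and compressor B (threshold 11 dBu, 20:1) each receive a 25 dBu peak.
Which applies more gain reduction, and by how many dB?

A: GR = 41.8 − 41.8/4 = 31.35 dB.
B: GR = 14 − 14/20 = 13.3 dB.
A reduces 18.05 dB more.

A, by 18.05 dB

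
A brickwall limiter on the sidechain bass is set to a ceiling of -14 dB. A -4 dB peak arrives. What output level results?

-14 dB

A brickwall limiter is an ∞:1 compressor: any input above the ceiling is clamped to -14 dB.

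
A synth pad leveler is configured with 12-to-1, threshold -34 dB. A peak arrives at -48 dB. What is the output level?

-48 dB

-48 dB is 14 dB below the -34 dB threshold, so no gain reduction is applied.
Output = input = -48 dB.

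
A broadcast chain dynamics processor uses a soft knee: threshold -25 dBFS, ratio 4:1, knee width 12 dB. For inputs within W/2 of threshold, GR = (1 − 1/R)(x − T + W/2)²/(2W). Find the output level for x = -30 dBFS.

x − T + W/2 = -30 − (-25) + 6 = 1.
GR = (1 − 1/4) × 1² / 24 = 0.75 × 1 / 24 = 0.03125 dB.
Output = -30 − 0.03125 = -30.03125 dBFS.

-30.03125 dBFS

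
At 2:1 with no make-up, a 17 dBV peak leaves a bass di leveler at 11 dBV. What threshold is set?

Gain reduction = 17 − 11 = 6 dB; output overshoot = GR / (R − 1) = 6 / 1 = 6 dB.
Threshold = output − output overshoot = 11 − 6 = 5 dBV.

5 dBV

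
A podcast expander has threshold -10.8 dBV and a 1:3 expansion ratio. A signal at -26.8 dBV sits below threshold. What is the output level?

-58.8 dBV

The input is 16 dB below the -10.8 dBV threshold.
A 1:3 expander multiplies undershoot by 3: 16 × 3 = 48 dB below threshold.
Output = -10.8 − 48 = -58.8 dBV.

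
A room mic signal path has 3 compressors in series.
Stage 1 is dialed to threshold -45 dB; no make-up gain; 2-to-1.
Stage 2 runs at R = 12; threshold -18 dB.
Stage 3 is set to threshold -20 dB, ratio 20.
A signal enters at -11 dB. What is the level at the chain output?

-28 dB

Stage 1: overshoot 34 dB → 34/2 = 17 dB → -28 dB.
Stage 2: -28 dB ≤ -18 dB, so stage 2 doesn't engage; output -28 dB.
Stage 3: -28 dB is at or below the -20 dB threshold — no compression; output -28 dB.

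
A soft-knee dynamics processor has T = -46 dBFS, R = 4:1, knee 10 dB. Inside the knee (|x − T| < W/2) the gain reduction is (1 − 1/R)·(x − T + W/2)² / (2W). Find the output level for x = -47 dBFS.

x − T + W/2 = -47 − (-46) + 5 = 4.
GR = (1 − 1/4) × 4² / 20 = 0.75 × 16 / 20 = 0.6 dB.
Output = -47 − 0.6 = -47.6 dBFS.

-47.6 dBFS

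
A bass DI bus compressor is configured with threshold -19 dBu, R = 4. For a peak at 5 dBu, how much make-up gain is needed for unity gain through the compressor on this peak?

18 dB

The peak compresses to -19 + 24/4 = -13 dBu.
To reach 5 dBu requires 5 − (-13) = 18 dB of make-up.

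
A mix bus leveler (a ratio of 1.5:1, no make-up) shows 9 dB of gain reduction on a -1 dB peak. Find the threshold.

Input is 27 dB above T (since output overshoot × R = input overshoot: (-10 − T)·1.5 = -1 − T gives T = -28 dB).
Check: -28 + (-1 − (-28))/1.5 = -28 + 18 = -10 dB. ✓

-28 dB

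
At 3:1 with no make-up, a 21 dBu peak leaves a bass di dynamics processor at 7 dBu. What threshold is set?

0 dBu

Gain reduction = 21 − 7 = 14 dB; output overshoot = GR / (R − 1) = 14 / 2 = 7 dB.
Threshold = output − output overshoot = 7 − 7 = 0 dBu.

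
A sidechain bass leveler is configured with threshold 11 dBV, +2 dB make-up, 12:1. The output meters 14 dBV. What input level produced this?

Stripping the +2 dB make-up gives 12 dBV at the gain stage.
The compressed level sits 12 − 11 = 1 dB over threshold.
Undo the ratio: input overshoot = 1 × 12 = 12 dB, giving input = 23 dBV.

23 dBV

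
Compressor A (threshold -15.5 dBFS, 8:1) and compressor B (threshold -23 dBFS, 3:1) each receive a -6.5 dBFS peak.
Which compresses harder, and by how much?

A: GR = 9 − 9/8 = 7.875 dB.
B: GR = 16.5 − 16.5/3 = 11 dB.
B reduces 3.125 dB more.

B, by 3.125 dB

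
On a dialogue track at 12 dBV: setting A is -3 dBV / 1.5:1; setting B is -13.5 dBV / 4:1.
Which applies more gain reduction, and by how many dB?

B, by 14.125 dB

A: overshoot 15 dB → output overshoot 10 dB → GR 5 dB.
B: overshoot 25.5 dB → output overshoot 6.375 dB → GR 19.125 dB.
Difference: 14.125 dB in favour of B.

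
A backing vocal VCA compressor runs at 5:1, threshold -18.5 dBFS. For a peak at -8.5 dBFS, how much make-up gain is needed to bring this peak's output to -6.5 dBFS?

Overshoot 10 dB → 10/5 = 2 dB after compression, so the compressed level is -18.5 + 2 = -16.5 dBFS.
Make-up = target − compressed = -6.5 − (-16.5) = 10 dB.

10 dB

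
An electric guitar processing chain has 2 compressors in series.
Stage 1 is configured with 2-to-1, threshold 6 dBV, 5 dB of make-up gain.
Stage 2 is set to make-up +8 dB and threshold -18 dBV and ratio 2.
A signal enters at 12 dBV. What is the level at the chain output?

Stage 1: 6 dB above 6 dBV, reduced 2:1 to 3 dB above → 9 dBV; +5 dB make-up → 14 dBV.
Stage 2: 14 dBV is 32 dB over -18 dBV; at 2:1 that becomes 16 dB over, giving -2 dBV; +8 dB make-up → 6 dBV.

6 dBV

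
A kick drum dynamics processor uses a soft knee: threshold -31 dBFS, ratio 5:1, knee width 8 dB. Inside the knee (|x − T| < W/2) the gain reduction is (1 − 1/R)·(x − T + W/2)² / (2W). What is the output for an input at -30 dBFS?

-31.25 dBFS

x − T + W/2 = -30 − (-31) + 4 = 5.
GR = (1 − 1/5) × 5² / 16 = 0.8 × 25 / 16 = 1.25 dB.
Output = -30 − 1.25 = -31.25 dBFS.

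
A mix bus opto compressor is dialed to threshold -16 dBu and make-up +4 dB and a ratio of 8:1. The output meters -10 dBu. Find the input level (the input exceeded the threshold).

Stripping the +4 dB make-up gives -14 dBu at the gain stage.
Post-compression overshoot = -14 − (-16) = 2 dB.
Input overshoot = R × output overshoot = 16 dB → input = -16 + 16 = 0 dBu.

0 dBu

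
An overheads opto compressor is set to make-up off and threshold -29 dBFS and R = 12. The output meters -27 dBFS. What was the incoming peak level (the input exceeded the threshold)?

Post-compression overshoot = -27 − (-29) = 2 dB.
Undo the ratio: input overshoot = 2 × 12 = 24 dB, giving input = -5 dBFS.

-5 dBFS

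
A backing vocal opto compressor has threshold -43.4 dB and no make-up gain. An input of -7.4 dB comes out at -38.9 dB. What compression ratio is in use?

Input overshoot = -7.4 − (-43.4) = 36 dB; output overshoot = -38.9 − (-43.4) = 4.5 dB.
Ratio = 36 / 4.5 = 8.

8:1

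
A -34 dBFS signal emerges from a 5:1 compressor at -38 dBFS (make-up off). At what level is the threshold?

-39 dBFS

Input is 5 dB above T (since output overshoot × R = input overshoot: (-38 − T)·5 = -34 − T gives T = -39 dBFS).
Check: -39 + (-34 − (-39))/5 = -39 + 1 = -38 dBFS. ✓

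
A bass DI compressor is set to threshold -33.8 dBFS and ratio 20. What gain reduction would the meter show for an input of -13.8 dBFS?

19 dB

Overshoot = -13.8 − (-33.8) = 20 dB.
After 20:1 compression the overshoot becomes 20/20 = 1 dB.
So the signal is attenuated by 20 − 1 = 19 dB.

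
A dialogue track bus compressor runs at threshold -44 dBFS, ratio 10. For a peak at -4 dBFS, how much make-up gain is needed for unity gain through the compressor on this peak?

The peak compresses to -44 + 40/10 = -40 dBFS.
To reach -4 dBFS requires -4 − (-40) = 36 dB of make-up.

36 dB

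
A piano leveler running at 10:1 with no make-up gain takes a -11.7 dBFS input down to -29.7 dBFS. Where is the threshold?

-31.7 dBFS

Let T be the threshold. Output overshoot = (input overshoot)/R, so -29.7 − T = (-11.7 − T)/10.
10·(-29.7 − T) = -11.7 − T → 9·T = -297 − (-11.7) = -285.3.
T = -285.3/9 = -31.7 dBFS.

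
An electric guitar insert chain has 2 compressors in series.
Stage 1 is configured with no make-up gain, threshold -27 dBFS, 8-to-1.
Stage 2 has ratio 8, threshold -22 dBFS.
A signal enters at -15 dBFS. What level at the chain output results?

Stage 1: overshoot 12 dB → 12/8 = 1.5 dB → -25.5 dBFS.
Stage 2: below threshold (-25.5 ≤ -22); passes unchanged; output -25.5 dBFS.

-25.5 dBFS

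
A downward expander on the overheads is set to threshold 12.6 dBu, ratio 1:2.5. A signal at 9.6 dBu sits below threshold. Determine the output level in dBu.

The input is 3 dB below the 12.6 dBu threshold.
A 1:2.5 expander multiplies undershoot by 2.5: 3 × 2.5 = 7.5 dB below threshold.
Output = 12.6 − 7.5 = 5.1 dBu.

5.1 dBu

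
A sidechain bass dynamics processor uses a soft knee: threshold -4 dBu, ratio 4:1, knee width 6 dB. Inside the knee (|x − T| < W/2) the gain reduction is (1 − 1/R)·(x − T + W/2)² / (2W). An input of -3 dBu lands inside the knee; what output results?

x − T + W/2 = -3 − (-4) + 3 = 4.
GR = (1 − 1/4) × 4² / 12 = 0.75 × 16 / 12 = 1 dB.
Output = -3 − 1 = -4 dBu.

-4 dBu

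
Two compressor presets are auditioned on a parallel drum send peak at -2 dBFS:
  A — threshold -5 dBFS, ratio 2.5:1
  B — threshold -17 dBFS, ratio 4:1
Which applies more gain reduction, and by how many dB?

A: 3 dB over, compressed to 1.2 dB over, so 1.8 dB of GR.
B: 15 dB over, compressed to 3.75 dB over, so 11.25 dB of GR.
B reduces 9.45 dB more.

B, by 9.45 dB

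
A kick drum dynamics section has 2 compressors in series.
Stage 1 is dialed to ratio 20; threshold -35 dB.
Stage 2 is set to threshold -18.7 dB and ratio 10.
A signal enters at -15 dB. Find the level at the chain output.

-34 dB

Stage 1: -15 dB is 20 dB over -35 dB; at 20:1 that becomes 1 dB over, giving -34 dB.
Stage 2: -34 dB ≤ -18.7 dB, so stage 2 doesn't engage; output -34 dB.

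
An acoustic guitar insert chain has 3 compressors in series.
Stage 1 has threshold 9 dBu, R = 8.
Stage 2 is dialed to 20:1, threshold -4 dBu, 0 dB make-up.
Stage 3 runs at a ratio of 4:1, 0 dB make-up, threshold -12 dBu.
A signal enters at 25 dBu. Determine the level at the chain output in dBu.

Stage 1: overshoot 16 dB → 16/8 = 2 dB → 11 dBu.
Stage 2: overshoot 15 dB → 15/20 = 0.75 dB → -3.25 dBu.
Stage 3: overshoot 8.75 dB → 8.75/4 = 2.1875 dB → -9.8125 dBu.

-9.8125 dBu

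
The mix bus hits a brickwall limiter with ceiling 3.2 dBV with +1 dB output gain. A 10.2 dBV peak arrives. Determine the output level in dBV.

The limiter clamps the peak to its 3.2 dBV ceiling.
Output gain then adds 1 dB: 3.2 + 1 = 4.2 dBV.

4.2 dBV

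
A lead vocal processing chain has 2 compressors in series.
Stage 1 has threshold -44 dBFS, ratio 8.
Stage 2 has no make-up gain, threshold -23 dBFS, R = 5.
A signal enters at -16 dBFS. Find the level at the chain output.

-40.5 dBFS

Stage 1: 28 dB above -44 dBFS, reduced 8:1 to 3.5 dB above → -40.5 dBFS.
Stage 2: below threshold (-40.5 ≤ -23); passes unchanged; output -40.5 dBFS.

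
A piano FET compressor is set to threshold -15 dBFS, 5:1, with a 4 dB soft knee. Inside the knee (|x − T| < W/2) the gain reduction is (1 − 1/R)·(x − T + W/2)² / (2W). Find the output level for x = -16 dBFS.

-16.1 dBFS

x − T + W/2 = -16 − (-15) + 2 = 1.
GR = (1 − 1/5) × 1² / 8 = 0.8 × 1 / 8 = 0.1 dB.
Output = -16 − 0.1 = -16.1 dBFS.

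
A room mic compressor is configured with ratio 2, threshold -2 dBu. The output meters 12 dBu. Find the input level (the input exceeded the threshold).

26 dBu

The compressed level sits 12 − (-2) = 14 dB over threshold.
Input overshoot = R × output overshoot = 28 dB → input = -2 + 28 = 26 dBu.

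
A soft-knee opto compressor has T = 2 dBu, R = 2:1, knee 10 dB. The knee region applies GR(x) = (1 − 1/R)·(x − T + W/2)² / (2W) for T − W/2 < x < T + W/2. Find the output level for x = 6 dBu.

x − T + W/2 = 6 − 2 + 5 = 9.
GR = (1 − 1/2) × 9² / 20 = 0.5 × 81 / 20 = 2.025 dB.
Output = 6 − 2.025 = 3.975 dBu.

3.975 dBu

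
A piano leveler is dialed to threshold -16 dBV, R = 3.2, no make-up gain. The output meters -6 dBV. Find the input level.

16 dBV

The compressed level sits -6 − (-16) = 10 dB over threshold.
Undo the ratio: input overshoot = 10 × 3.2 = 32 dB, giving input = 16 dBV.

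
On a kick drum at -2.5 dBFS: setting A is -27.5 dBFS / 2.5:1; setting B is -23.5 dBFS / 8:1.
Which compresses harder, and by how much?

A: overshoot 25 dB → output overshoot 10 dB → GR 15 dB.
B: overshoot 21 dB → output overshoot 2.625 dB → GR 18.375 dB.
Difference: 3.375 dB in favour of B.

B, by 3.375 dB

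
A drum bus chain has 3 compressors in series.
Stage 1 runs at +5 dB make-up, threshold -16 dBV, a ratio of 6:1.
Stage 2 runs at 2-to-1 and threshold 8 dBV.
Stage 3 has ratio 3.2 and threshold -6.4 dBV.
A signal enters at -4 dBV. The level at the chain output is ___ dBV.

-9 dBV

Stage 1: 12 dB above -16 dBV, reduced 6:1 to 2 dB above → -14 dBV; +5 dB make-up → -9 dBV.
Stage 2: -9 dBV ≤ 8 dBV, so stage 2 doesn't engage; output -9 dBV.
Stage 3: below threshold (-9 ≤ -6.4); passes unchanged; output -9 dBV.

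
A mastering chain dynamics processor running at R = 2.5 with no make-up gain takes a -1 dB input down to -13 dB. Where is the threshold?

Input is 20 dB above T (since output overshoot × R = input overshoot: (-13 − T)·2.5 = -1 − T gives T = -21 dB).
Check: -21 + (-1 − (-21))/2.5 = -21 + 8 = -13 dB. ✓

-21 dB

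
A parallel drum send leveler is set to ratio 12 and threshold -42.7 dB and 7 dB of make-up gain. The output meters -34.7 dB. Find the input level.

Remove make-up: -34.7 − 7 = -41.7 dB.
The compressed level sits -41.7 − (-42.7) = 1 dB over threshold.
Undo the ratio: input overshoot = 1 × 12 = 12 dB, giving input = -30.7 dB.

-30.7 dB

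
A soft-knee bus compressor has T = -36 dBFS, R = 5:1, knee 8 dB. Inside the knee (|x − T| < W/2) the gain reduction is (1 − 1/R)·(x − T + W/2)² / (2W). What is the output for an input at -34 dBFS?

x − T + W/2 = -34 − (-36) + 4 = 6.
GR = (1 − 1/5) × 6² / 16 = 0.8 × 36 / 16 = 1.8 dB.
Output = -34 − 1.8 = -35.8 dBFS.

-35.8 dBFS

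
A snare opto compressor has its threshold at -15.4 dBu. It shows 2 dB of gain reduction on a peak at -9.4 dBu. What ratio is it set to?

1.5:1

Input overshoot = -9.4 − (-15.4) = 6 dB.
Output overshoot = 6 − 2 = 4 dB.
Ratio = input overshoot / output overshoot = 6 / 4 = 1.5.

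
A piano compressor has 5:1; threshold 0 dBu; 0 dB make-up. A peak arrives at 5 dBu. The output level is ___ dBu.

1 dBu

The input is 5 dB above the 0 dBu threshold.
The 5 dB excess becomes 1 dB after 5:1 reduction.
That puts the output at 1 dBu.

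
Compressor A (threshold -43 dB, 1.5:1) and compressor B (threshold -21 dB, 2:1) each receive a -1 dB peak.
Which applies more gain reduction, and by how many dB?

A: overshoot 42 dB → output overshoot 28 dB → GR 14 dB.
B: overshoot 20 dB → output overshoot 10 dB → GR 10 dB.
A applies 4 dB more gain reduction.

A, by 4 dB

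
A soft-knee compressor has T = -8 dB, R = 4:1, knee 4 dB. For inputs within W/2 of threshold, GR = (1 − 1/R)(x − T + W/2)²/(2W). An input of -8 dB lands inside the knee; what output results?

x − T + W/2 = -8 − (-8) + 2 = 2.
GR = (1 − 1/4) × 2² / 8 = 0.75 × 4 / 8 = 0.375 dB.
Output = -8 − 0.375 = -8.375 dB.

-8.375 dB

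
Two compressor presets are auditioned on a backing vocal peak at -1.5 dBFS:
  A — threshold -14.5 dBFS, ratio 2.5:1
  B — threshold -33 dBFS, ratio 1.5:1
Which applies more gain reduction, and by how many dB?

A: GR = 13 − 13/2.5 = 7.8 dB.
B: GR = 31.5 − 31.5/1.5 = 10.5 dB.
B reduces 2.7 dB more.

B, by 2.7 dB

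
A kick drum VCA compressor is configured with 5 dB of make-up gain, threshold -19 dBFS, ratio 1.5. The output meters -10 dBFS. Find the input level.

-13 dBFS

Before make-up, the level was -10 − 5 = -15 dBFS.
That's 4 dB above the -19 dBFS threshold.
Before 1.5:1 compression the overshoot was 4 × 1.5 = 6 dB, so input = -19 + 6 = -13 dBFS.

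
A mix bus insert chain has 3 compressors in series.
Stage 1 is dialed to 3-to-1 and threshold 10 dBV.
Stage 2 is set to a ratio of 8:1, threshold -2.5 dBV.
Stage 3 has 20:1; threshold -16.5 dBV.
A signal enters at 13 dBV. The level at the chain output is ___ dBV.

-15.715625 dBV

Stage 1: 13 dBV is 3 dB over 10 dBV; at 3:1 that becomes 1 dB over, giving 11 dBV.
Stage 2: 11 dBV is 13.5 dB over -2.5 dBV; at 8:1 that becomes 1.6875 dB over, giving -0.8125 dBV.
Stage 3: -0.8125 dBV is 15.6875 dB over -16.5 dBV; at 20:1 that becomes 0.784375 dB over, giving -15.715625 dBV.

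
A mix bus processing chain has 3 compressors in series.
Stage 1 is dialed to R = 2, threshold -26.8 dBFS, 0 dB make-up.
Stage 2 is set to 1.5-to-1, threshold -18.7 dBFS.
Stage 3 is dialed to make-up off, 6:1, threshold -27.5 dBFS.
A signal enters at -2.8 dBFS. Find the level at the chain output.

-25.6 dBFS

Stage 1: 24 dB above -26.8 dBFS, reduced 2:1 to 12 dB above → -14.8 dBFS.
Stage 2: 3.9 dB above -18.7 dBFS, reduced 1.5:1 to 2.6 dB above → -16.1 dBFS.
Stage 3: 11.4 dB above -27.5 dBFS, reduced 6:1 to 1.9 dB above → -25.6 dBFS.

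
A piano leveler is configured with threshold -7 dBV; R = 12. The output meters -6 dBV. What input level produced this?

5 dBV

The compressed level sits -6 − (-7) = 1 dB over threshold.
Undo the ratio: input overshoot = 1 × 12 = 12 dB, giving input = 5 dBV.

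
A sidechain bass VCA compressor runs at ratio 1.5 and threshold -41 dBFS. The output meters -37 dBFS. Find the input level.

Post-compression overshoot = -37 − (-41) = 4 dB.
Input overshoot = R × output overshoot = 6 dB → input = -41 + 6 = -35 dBFS.

-35 dBFS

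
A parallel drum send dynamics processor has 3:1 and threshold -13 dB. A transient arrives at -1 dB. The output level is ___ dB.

Overshoot: -1 − (-13) = 12 dB.
3:1 compression reduces that to 12/3 = 4 dB over.
So the level is -13 + 4 = -9 dB.

-9 dB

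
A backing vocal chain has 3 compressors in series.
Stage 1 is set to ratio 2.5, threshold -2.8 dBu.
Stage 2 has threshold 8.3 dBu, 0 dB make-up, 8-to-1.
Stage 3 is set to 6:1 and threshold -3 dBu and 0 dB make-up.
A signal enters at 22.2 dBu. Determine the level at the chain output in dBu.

Stage 1: overshoot 25 dB → 25/2.5 = 10 dB → 7.2 dBu.
Stage 2: 7.2 dBu ≤ 8.3 dBu, so stage 2 doesn't engage; output 7.2 dBu.
Stage 3: 7.2 dBu is 10.2 dB over -3 dBu; at 6:1 that becomes 1.7 dB over, giving -1.3 dBu.

-1.3 dBu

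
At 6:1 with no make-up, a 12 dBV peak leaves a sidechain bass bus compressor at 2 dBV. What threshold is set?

Gain reduction = 12 − 2 = 10 dB; output overshoot = GR / (R − 1) = 10 / 5 = 2 dB.
Threshold = output − output overshoot = 2 − 2 = 0 dBV.

0 dBV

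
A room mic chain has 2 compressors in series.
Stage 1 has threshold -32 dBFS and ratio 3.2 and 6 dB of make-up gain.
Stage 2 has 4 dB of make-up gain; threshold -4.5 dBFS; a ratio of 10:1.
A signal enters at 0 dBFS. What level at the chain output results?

Stage 1: overshoot 32 dB → 32/3.2 = 10 dB → -22 dBFS; +6 dB make-up → -16 dBFS.
Stage 2: -16 dBFS ≤ -4.5 dBFS, so stage 2 doesn't engage; make-up brings it to -12 dBFS.

-12 dBFS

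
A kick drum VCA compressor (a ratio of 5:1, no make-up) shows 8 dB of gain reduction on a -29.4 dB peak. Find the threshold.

Let T be the threshold. Output overshoot = (input overshoot)/R, so -37.4 − T = (-29.4 − T)/5.
5·(-37.4 − T) = -29.4 − T → 4·T = -187 − (-29.4) = -157.6.
T = -157.6/4 = -39.4 dB.

-39.4 dB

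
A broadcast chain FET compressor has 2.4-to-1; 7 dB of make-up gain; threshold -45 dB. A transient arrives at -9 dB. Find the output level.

-23 dB

-9 dB sits 36 dB over threshold.
The 36 dB excess becomes 15 dB after 2.4:1 reduction.
Output = -45 + 15 = -30 dB; make-up adds 7 dB, giving -23 dB.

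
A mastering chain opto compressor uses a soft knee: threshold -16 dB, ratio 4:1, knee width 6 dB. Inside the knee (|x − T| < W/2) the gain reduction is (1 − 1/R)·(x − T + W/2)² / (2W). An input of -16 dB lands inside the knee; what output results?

x − T + W/2 = -16 − (-16) + 3 = 3.
GR = (1 − 1/4) × 3² / 12 = 0.75 × 9 / 12 = 0.5625 dB.
Output = -16 − 0.5625 = -16.5625 dB.

-16.5625 dB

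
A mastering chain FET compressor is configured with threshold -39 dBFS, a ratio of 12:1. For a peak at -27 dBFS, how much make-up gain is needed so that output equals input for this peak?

Without make-up, output = threshold + overshoot/12 = -39 + 1 = -38 dBFS.
Gap to target: 11 dB.

11 dB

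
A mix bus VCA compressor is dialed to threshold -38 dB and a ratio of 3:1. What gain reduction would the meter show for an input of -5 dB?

The signal is 33 dB above threshold.
At 3:1, output sits 33/3 = 11 dB above threshold.
Gain reduction = 33 − 11 = 22 dB.

22 dB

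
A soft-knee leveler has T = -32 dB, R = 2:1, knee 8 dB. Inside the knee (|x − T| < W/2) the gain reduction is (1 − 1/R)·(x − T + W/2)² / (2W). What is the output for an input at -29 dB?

x − T + W/2 = -29 − (-32) + 4 = 7.
GR = (1 − 1/2) × 7² / 16 = 0.5 × 49 / 16 = 1.53125 dB.
Output = -29 − 1.53125 = -30.53125 dB.

-30.53125 dB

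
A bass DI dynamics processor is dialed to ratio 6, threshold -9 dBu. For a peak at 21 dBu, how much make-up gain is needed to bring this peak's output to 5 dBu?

Without make-up, output = threshold + overshoot/6 = -9 + 5 = -4 dBu.
Gap to target: 9 dB.

9 dB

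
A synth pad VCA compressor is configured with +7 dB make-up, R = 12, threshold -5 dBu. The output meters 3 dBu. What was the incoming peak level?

7 dBu

Before make-up, the level was 3 − 7 = -4 dBu.
The compressed level sits -4 − (-5) = 1 dB over threshold.
Undo the ratio: input overshoot = 1 × 12 = 12 dB, giving input = 7 dBu.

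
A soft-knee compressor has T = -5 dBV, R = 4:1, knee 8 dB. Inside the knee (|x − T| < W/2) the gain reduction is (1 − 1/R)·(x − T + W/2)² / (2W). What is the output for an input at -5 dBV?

-5.75 dBV

x − T + W/2 = -5 − (-5) + 4 = 4.
GR = (1 − 1/4) × 4² / 16 = 0.75 × 16 / 16 = 0.75 dB.
Output = -5 − 0.75 = -5.75 dBV.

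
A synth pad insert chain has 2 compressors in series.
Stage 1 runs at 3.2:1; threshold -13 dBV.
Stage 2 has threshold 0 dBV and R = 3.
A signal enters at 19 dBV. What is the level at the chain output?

Stage 1: 32 dB above -13 dBV, reduced 3.2:1 to 10 dB above → -3 dBV.
Stage 2: -3 dBV ≤ 0 dBV, so stage 2 doesn't engage; output -3 dBV.

-3 dBV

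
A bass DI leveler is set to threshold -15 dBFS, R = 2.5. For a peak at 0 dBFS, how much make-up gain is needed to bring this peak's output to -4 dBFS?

Overshoot 15 dB → 15/2.5 = 6 dB after compression, so the compressed level is -15 + 6 = -9 dBFS.
Make-up = target − compressed = -4 − (-9) = 5 dB.

5 dB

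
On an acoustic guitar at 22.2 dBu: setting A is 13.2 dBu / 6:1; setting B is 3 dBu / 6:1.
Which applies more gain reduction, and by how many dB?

A: GR = 9 − 9/6 = 7.5 dB.
B: GR = 19.2 − 19.2/6 = 16 dB.
Difference: 8.5 dB in favour of B.

B, by 8.5 dB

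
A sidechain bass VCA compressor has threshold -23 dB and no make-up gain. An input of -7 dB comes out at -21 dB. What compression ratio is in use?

Input overshoot = -7 − (-23) = 16 dB; output overshoot = -21 − (-23) = 2 dB.
Ratio = 16 / 2 = 8.

8:1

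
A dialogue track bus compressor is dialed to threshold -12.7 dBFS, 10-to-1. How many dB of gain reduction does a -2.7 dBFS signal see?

9 dB

The signal is 10 dB above threshold.
After 10:1 compression the overshoot becomes 10/10 = 1 dB.
GR = overshoot in − overshoot out = 10 − 1 = 9 dB.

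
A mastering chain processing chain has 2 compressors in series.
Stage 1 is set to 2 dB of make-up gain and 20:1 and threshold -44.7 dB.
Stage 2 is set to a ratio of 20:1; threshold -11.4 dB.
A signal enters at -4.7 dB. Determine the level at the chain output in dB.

Stage 1: overshoot 40 dB → 40/20 = 2 dB → -42.7 dB; +2 dB make-up → -40.7 dB.
Stage 2: -40.7 dB ≤ -11.4 dB, so stage 2 doesn't engage; output -40.7 dB.

-40.7 dB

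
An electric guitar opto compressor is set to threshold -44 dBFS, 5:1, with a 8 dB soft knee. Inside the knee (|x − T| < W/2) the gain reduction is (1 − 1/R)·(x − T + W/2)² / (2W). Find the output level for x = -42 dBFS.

x − T + W/2 = -42 − (-44) + 4 = 6.
GR = (1 − 1/5) × 6² / 16 = 0.8 × 36 / 16 = 1.8 dB.
Output = -42 − 1.8 = -43.8 dBFS.

-43.8 dBFS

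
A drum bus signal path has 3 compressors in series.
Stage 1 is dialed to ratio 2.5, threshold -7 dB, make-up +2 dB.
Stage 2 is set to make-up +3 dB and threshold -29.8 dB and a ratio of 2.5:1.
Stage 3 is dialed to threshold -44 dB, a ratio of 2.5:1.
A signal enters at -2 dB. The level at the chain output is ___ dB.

Stage 1: 5 dB above -7 dB, reduced 2.5:1 to 2 dB above → -5 dB; +2 dB make-up → -3 dB.
Stage 2: 26.8 dB above -29.8 dB, reduced 2.5:1 to 10.72 dB above → -19.08 dB; +3 dB make-up → -16.08 dB.
Stage 3: 27.92 dB above -44 dB, reduced 2.5:1 to 11.168 dB above → -32.832 dB.

-32.832 dB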